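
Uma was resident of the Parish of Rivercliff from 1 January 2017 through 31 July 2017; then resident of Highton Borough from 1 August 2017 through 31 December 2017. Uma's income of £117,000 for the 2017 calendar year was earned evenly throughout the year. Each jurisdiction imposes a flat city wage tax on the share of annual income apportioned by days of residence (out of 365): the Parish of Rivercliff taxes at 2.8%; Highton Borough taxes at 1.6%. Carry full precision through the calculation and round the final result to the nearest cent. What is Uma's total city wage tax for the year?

£2,687.47

The Parish of Rivercliff, 1 January – 31 July 2017: 212 days → £117,000 × 2.8% × 212/365 = £1,902.7726
Highton Borough, 1 August – 31 December 2017: 153 days → £117,000 × 1.6% × 153/365 = £784.7014
Total = £2,687.4740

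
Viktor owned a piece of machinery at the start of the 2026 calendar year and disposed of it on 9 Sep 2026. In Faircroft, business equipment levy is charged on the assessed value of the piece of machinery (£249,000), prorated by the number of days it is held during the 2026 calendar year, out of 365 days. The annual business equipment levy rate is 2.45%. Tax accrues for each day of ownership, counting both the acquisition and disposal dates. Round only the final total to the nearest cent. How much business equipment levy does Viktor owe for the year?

£4,211.85

Days held (1 Jan – 9 Sep 2026): 252 out of 365
Tax = £249,000 × 2.45% × 252/365 = £4,211.8521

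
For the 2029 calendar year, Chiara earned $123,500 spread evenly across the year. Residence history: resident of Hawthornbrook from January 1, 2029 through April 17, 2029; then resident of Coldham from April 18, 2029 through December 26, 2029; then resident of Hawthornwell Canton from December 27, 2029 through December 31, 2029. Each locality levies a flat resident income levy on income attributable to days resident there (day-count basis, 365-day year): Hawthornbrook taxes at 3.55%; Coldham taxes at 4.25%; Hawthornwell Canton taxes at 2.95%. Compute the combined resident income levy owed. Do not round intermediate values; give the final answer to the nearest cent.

Hawthornbrook, January 1 – April 17, 2029: 107 days → $123,500 × 3.55% × 107/365 = $1,285.2459
Coldham, April 18 – December 26, 2029: 253 days → $123,500 × 4.25% × 253/365 = $3,638.1747
Hawthornwell Canton, December 27 – December 31, 2029: 5 days → $123,500 × 2.95% × 5/365 = $49.9075
Total = $4,973.3281

$4,973.33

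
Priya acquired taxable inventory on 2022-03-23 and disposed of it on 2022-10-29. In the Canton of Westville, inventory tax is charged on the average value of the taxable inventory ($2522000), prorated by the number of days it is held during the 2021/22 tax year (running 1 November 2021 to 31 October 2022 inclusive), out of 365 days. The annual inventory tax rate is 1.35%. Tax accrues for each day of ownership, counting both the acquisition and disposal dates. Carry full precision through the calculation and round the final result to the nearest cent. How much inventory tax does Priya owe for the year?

Days held (2022-03-23 to 2022-10-29): 221 out of 365
Tax = $2522000 × 1.35% × 221/365 = $20614.7589

$20614.76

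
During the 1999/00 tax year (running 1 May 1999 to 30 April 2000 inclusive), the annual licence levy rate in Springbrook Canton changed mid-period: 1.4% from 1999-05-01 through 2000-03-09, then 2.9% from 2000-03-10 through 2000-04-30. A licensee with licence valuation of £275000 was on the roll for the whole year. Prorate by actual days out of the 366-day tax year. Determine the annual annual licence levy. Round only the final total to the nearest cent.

£4436.07

1999-05-01 to 2000-03-09: 314 days at 1.4% → £275000 × 1.4% × 314/366 = £3303.0055
2000-03-10 to 2000-04-30: 52 days at 2.9% → £275000 × 2.9% × 52/366 = £1133.0601
Total = £4436.0656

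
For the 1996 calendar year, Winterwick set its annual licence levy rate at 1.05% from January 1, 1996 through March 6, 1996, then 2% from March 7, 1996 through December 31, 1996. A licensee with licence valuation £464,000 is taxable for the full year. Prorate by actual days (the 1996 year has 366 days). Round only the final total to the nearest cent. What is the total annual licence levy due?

£8,485.11

January 1 – March 6, 1996: 66 days at 1.05% → £464,000 × 1.05% × 66/366 = £878.5574
March 7 – December 31, 1996: 300 days at 2% → £464,000 × 2% × 300/366 = £7,606.5574
Total = £8,485.1148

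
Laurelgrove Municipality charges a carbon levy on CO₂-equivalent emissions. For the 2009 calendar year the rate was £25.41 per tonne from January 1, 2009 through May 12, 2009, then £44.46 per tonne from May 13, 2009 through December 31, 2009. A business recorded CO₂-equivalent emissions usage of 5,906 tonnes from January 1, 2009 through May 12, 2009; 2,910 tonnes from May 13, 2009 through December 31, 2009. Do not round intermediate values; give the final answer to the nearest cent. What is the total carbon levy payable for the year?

£279,450.06

January 1 – May 12, 2009: 5,906 tonnes at £25.41/tonne → £150,071.46
May 13 – December 31, 2009: 2,910 tonnes at £44.46/tonne → £129,378.60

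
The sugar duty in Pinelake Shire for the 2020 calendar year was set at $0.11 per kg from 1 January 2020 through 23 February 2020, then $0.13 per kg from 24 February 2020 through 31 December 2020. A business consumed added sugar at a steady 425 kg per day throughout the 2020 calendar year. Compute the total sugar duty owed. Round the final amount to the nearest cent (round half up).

1 January – 23 February 2020: 54 days × 425 kg/day = 22,950 kg at $0.11/kg → $2,524.50
24 February – 31 December 2020: 312 days × 425 kg/day = 132,600 kg at $0.13/kg → $17,238.00

$19,762.50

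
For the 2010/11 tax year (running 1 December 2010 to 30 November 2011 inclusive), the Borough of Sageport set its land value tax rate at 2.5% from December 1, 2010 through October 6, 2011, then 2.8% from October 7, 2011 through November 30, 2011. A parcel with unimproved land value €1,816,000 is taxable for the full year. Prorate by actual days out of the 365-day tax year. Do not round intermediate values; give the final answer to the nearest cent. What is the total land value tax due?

€46,220.93

December 1, 2010 – October 6, 2011: 310 days at 2.5% → €1,816,000 × 2.5% × 310/365 = €38,558.9041
October 7 – November 30, 2011: 55 days at 2.8% → €1,816,000 × 2.8% × 55/365 = €7,662.0274
Total = €46,220.9315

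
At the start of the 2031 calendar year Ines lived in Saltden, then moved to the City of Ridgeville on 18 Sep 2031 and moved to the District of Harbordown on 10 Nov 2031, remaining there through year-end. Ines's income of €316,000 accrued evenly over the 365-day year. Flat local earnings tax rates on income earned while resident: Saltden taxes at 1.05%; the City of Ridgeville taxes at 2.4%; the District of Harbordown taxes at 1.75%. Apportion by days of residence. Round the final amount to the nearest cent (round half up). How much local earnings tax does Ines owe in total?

Saltden, 1 Jan – 17 Sep 2031: 260 days → €316,000 × 1.05% × 260/365 = €2,363.5068
The City of Ridgeville, 18 Sep – 9 Nov 2031: 53 days → €316,000 × 2.4% × 53/365 = €1,101.2384
The District of Harbordown, 10 Nov – 31 Dec 2031: 52 days → €316,000 × 1.75% × 52/365 = €787.8356
Total = €4,252.5808

€4,252.58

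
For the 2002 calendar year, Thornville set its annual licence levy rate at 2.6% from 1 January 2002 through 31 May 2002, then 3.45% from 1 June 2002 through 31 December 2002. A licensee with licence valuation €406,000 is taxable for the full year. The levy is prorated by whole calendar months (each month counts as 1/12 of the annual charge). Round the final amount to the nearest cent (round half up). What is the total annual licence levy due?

1 January – 31 May 2002: 5 months at 2.6% → €406,000 × 2.6% × 5/12 = €4,398.3333
1 June – 31 December 2002: 7 months at 3.45% → €406,000 × 3.45% × 7/12 = €8,170.7500
Total = €12,569.0833

€12,569.08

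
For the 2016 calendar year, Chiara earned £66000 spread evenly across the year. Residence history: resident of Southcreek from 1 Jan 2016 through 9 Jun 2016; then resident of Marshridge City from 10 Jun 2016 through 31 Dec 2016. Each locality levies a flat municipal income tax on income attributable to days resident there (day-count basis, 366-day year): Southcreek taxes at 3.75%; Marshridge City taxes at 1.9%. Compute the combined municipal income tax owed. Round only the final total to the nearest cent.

£1791.11

Southcreek, 1 Jan – 9 Jun 2016: 161 days → £66000 × 3.75% × 161/366 = £1088.7295
Marshridge City, 10 Jun – 31 Dec 2016: 205 days → £66000 × 1.9% × 205/366 = £702.3770
Total = £1791.1066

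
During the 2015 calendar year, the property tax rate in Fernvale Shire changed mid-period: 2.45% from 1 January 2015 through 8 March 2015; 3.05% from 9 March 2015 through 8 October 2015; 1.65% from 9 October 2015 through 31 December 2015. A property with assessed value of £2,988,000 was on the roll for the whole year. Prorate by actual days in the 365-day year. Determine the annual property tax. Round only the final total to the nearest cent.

£78,216.02

1 January – 8 March 2015: 67 days at 2.45% → £2,988,000 × 2.45% × 67/365 = £13,437.8137
9 March – 8 October 2015: 214 days at 3.05% → £2,988,000 × 3.05% × 214/365 = £53,431.9890
9 October – 31 December 2015: 84 days at 1.65% → £2,988,000 × 1.65% × 84/365 = £11,346.2137
Total = £78,216.0164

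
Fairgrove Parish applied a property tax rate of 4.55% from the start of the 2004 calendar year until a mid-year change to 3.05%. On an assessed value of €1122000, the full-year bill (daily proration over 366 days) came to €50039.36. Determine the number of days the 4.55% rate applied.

Let d = days at the first rate; then 366 − d days at the second rate.
€1122000 × [4.55%·d + 3.05%·(366−d)] / 366 = €50039.36
Solving gives d = 344, so the new rate took effect on 10 December 2004.

344 days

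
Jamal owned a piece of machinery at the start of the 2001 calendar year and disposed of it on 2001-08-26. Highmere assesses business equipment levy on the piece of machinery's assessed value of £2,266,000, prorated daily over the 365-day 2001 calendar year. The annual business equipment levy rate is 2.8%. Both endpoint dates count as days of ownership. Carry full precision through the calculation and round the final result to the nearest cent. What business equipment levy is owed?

Days held (2001-01-01 to 2001-08-26): 238 out of 365
Tax = £2,266,000 × 2.8% × 238/365 = £41,371.5726

£41,371.57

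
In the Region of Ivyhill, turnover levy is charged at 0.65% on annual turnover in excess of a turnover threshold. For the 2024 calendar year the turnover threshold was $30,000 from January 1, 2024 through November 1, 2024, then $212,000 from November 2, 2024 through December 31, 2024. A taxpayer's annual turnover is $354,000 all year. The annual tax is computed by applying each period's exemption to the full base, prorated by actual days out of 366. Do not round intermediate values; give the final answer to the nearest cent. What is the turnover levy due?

$1,912.07

January 1 – November 1, 2024: 306 days, exemption $30,000 → ($354,000 − $30,000) × 0.65% × 306/366 = $1,760.7541
November 2 – December 31, 2024: 60 days, exemption $212,000 → ($354,000 − $212,000) × 0.65% × 60/366 = $151.3115
Total = $1,912.0656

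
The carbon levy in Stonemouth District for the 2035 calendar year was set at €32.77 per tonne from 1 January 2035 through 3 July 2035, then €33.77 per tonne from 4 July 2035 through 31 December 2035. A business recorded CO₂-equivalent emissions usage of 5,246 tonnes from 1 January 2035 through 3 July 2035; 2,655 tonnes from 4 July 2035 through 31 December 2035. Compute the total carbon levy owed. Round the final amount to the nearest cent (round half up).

1 January – 3 July 2035: 5,246 tonnes at €32.77/tonne → €171,911.42
4 July – 31 December 2035: 2,655 tonnes at €33.77/tonne → €89,659.35

€261,570.77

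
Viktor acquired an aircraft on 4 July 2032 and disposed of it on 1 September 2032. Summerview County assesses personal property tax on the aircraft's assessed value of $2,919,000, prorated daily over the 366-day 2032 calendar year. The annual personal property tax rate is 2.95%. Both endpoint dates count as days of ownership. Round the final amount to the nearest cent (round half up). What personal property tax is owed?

$14,116.48

Days held (4 July – 1 September 2032): 60 out of 366
Tax = $2,919,000 × 2.95% × 60/366 = $14,116.4754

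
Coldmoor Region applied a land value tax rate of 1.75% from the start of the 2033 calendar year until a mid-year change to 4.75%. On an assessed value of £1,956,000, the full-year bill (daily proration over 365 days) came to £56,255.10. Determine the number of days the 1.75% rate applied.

Let d = days at the first rate; then 365 − d days at the second rate.
£1,956,000 × [1.75%·d + 4.75%·(365−d)] / 365 = £56,255.10
Solving gives d = 228, so the new rate took effect on August 17, 2033.

228 days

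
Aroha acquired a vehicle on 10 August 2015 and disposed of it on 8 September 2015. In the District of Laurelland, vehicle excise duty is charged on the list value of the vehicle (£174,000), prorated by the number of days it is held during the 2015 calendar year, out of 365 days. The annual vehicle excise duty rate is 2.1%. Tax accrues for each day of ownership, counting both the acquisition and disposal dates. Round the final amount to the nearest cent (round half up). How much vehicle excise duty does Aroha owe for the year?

£300.33

Days held (10 August – 8 September 2015): 30 out of 365
Tax = £174,000 × 2.1% × 30/365 = £300.3288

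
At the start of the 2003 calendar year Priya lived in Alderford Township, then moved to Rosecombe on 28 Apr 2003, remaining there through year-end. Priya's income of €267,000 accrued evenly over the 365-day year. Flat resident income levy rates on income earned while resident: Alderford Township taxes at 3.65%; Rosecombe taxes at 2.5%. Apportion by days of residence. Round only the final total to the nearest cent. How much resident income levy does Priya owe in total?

Alderford Township, 1 Jan – 27 Apr 2003: 117 days → €267,000 × 3.65% × 117/365 = €3,123.9000
Rosecombe, 28 Apr – 31 Dec 2003: 248 days → €267,000 × 2.5% × 248/365 = €4,535.3425
Total = €7,659.2425

€7,659.24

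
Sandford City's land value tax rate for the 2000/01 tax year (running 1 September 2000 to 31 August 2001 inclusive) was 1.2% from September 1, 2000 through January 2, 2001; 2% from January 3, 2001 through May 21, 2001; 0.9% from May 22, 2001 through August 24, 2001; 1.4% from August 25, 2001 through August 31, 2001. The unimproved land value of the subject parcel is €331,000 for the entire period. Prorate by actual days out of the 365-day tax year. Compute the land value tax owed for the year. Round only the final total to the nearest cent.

September 1, 2000 – January 2, 2001: 124 days at 1.2% → €331,000 × 1.2% × 124/365 = €1,349.3918
January 3 – May 21, 2001: 139 days at 2% → €331,000 × 2% × 139/365 = €2,521.0411
May 22 – August 24, 2001: 95 days at 0.9% → €331,000 × 0.9% × 95/365 = €775.3562
August 25 – August 31, 2001: 7 days at 1.4% → €331,000 × 1.4% × 7/365 = €88.8712
Total = €4,734.6603

€4,734.66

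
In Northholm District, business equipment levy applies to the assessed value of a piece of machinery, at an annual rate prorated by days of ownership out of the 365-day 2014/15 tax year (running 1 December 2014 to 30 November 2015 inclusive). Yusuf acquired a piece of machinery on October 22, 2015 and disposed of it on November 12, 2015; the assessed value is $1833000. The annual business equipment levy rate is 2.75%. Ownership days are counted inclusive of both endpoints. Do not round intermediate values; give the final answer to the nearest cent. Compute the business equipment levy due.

$3038.26

Days held (October 22 – November 12, 2015): 22 out of 365
Tax = $1833000 × 2.75% × 22/365 = $3038.2603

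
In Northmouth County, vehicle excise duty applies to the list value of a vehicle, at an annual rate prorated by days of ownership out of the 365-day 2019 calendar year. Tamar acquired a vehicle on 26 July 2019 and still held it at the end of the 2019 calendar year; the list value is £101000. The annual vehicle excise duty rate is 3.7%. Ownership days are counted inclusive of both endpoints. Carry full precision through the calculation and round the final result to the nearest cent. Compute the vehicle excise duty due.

Days held (26 July – 31 December 2019): 159 out of 365
Tax = £101000 × 3.7% × 159/365 = £1627.8986

£1627.90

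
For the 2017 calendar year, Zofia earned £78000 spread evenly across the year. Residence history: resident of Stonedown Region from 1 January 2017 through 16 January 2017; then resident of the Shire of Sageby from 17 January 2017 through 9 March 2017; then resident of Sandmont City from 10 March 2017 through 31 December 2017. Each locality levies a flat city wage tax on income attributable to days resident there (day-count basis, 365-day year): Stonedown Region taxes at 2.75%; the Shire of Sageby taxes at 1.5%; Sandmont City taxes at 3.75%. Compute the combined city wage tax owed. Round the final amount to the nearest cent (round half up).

£2640.78

Stonedown Region, 1 January – 16 January 2017: 16 days → £78000 × 2.75% × 16/365 = £94.0274
The Shire of Sageby, 17 January – 9 March 2017: 52 days → £78000 × 1.5% × 52/365 = £166.6849
Sandmont City, 10 March – 31 December 2017: 297 days → £78000 × 3.75% × 297/365 = £2380.0685
Total = £2640.7808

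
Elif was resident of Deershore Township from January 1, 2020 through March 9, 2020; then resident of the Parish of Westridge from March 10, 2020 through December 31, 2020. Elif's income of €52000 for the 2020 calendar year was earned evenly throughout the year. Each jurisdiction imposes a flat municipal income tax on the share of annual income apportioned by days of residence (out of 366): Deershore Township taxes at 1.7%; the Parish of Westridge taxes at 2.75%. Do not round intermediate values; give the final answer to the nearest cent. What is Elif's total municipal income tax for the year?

€1327.07

Deershore Township, January 1 – March 9, 2020: 69 days → €52000 × 1.7% × 69/366 = €166.6557
The Parish of Westridge, March 10 – December 31, 2020: 297 days → €52000 × 2.75% × 297/366 = €1160.4098
Total = €1327.0656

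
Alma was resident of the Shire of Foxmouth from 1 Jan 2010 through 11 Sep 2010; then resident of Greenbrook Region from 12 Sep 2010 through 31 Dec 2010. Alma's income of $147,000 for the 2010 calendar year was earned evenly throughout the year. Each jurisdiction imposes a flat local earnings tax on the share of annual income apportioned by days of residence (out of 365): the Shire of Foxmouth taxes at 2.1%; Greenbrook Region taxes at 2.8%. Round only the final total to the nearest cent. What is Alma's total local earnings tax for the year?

The Shire of Foxmouth, 1 Jan – 11 Sep 2010: 254 days → $147,000 × 2.1% × 254/365 = $2,148.2137
Greenbrook Region, 12 Sep – 31 Dec 2010: 111 days → $147,000 × 2.8% × 111/365 = $1,251.7151
Total = $3,399.9288

$3,399.93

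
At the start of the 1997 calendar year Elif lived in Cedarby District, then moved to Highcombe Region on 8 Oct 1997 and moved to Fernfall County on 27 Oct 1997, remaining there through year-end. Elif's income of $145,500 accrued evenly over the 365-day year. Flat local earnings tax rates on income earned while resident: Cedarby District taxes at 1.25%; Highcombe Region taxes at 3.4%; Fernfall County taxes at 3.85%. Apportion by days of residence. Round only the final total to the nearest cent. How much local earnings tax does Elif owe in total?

$2,665.64

Cedarby District, 1 Jan – 7 Oct 1997: 280 days → $145,500 × 1.25% × 280/365 = $1,395.2055
Highcombe Region, 8 Oct – 26 Oct 1997: 19 days → $145,500 × 3.4% × 19/365 = $257.5151
Fernfall County, 27 Oct – 31 Dec 1997: 66 days → $145,500 × 3.85% × 66/365 = $1,012.9192
Total = $2,665.6397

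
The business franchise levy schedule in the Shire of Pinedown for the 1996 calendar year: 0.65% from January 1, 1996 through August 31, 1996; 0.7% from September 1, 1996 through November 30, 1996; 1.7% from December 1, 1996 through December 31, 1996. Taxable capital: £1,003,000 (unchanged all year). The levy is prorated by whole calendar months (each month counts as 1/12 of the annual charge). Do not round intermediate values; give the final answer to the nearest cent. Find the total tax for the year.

£7,522.50

January 1 – August 31, 1996: 8 months at 0.65% → £1,003,000 × 0.65% × 8/12 = £4,346.3333
September 1 – November 30, 1996: 3 months at 0.7% → £1,003,000 × 0.7% × 3/12 = £1,755.2500
December 1 – December 31, 1996: 1 month at 1.7% → £1,003,000 × 1.7% × 1/12 = £1,420.9167
Total = £7,522.5000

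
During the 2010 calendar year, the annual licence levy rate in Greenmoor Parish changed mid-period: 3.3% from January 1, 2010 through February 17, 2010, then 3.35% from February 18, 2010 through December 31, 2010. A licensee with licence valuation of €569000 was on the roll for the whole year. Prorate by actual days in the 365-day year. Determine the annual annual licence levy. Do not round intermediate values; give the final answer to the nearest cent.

€19024.09

January 1 – February 17, 2010: 48 days at 3.3% → €569000 × 3.3% × 48/365 = €2469.3041
February 18 – December 31, 2010: 317 days at 3.35% → €569000 × 3.35% × 317/365 = €16554.7822
Total = €19024.0863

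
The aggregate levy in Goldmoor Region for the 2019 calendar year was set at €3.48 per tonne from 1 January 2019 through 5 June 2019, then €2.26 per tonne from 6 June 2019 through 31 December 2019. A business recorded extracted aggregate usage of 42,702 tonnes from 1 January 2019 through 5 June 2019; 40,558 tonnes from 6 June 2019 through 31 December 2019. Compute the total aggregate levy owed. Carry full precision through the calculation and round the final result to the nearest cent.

€240264.04

1 January – 5 June 2019: 42,702 tonnes at €3.48/tonne → €148602.96
6 June – 31 December 2019: 40,558 tonnes at €2.26/tonne → €91661.08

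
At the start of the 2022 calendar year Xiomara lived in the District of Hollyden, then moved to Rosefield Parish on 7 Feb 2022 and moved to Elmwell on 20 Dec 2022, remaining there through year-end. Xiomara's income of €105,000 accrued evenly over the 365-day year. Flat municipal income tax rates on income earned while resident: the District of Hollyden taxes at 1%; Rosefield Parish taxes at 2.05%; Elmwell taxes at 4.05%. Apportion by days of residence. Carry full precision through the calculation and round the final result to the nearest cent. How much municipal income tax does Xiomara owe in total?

€2,109.78

The District of Hollyden, 1 Jan – 6 Feb 2022: 37 days → €105,000 × 1% × 37/365 = €106.4384
Rosefield Parish, 7 Feb – 19 Dec 2022: 316 days → €105,000 × 2.05% × 316/365 = €1,863.5342
Elmwell, 20 Dec – 31 Dec 2022: 12 days → €105,000 × 4.05% × 12/365 = €139.8082
Total = €2,109.7808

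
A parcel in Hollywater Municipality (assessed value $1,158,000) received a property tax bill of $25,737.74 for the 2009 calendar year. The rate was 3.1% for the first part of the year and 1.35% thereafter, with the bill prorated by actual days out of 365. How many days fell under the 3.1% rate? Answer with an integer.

182 days

Let d = days at the first rate; then 365 − d days at the second rate.
$1,158,000 × [3.1%·d + 1.35%·(365−d)] / 365 = $25,737.74
Solving gives d = 182, so the new rate took effect on 2 Jul 2009.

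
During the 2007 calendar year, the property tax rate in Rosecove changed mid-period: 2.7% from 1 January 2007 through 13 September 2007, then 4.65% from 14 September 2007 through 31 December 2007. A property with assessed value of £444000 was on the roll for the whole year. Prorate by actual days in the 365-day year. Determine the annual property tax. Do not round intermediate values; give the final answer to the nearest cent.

1 January – 13 September 2007: 256 days at 2.7% → £444000 × 2.7% × 256/365 = £8408.0219
14 September – 31 December 2007: 109 days at 4.65% → £444000 × 4.65% × 109/365 = £6165.5178
Total = £14573.5397

£14573.54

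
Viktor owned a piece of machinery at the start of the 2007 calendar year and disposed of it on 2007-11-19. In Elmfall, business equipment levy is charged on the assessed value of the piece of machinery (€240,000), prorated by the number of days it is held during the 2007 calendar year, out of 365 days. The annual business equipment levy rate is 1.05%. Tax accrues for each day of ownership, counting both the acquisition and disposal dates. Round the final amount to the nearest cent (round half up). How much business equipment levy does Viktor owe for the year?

€2,230.03

Days held (2007-01-01 to 2007-11-19): 323 out of 365
Tax = €240,000 × 1.05% × 323/365 = €2,230.0274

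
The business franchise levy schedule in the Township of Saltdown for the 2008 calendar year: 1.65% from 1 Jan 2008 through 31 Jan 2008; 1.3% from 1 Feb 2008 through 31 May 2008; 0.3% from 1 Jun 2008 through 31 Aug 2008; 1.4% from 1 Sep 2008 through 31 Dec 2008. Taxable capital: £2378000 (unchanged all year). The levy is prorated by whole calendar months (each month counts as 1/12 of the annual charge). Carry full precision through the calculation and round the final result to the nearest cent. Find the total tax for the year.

1 Jan – 31 Jan 2008: 1 month at 1.65% → £2378000 × 1.65% × 1/12 = £3269.7500
1 Feb – 31 May 2008: 4 months at 1.3% → £2378000 × 1.3% × 4/12 = £10304.6667
1 Jun – 31 Aug 2008: 3 months at 0.3% → £2378000 × 0.3% × 3/12 = £1783.5000
1 Sep – 31 Dec 2008: 4 months at 1.4% → £2378000 × 1.4% × 4/12 = £11097.3333
Total = £26455.2500

£26455.25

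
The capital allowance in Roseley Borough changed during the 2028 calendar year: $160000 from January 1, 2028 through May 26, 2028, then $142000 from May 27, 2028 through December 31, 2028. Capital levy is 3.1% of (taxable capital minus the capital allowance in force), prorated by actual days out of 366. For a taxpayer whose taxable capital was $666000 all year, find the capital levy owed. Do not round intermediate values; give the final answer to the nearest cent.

January 1 – May 26, 2028: 147 days, exemption $160000 → ($666000 − $160000) × 3.1% × 147/366 = $6300.1148
May 27 – December 31, 2028: 219 days, exemption $142000 → ($666000 − $142000) × 3.1% × 219/366 = $9719.7705
Total = $16019.8852

$16019.89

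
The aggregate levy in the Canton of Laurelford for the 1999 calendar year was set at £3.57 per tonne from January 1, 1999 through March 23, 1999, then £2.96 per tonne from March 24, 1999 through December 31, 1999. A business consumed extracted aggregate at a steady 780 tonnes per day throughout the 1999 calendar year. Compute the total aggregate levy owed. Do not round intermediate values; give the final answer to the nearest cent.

£881,727.60

January 1 – March 23, 1999: 82 days × 780 tonnes/day = 63,960 tonnes at £3.57/tonne → £228,337.20
March 24 – December 31, 1999: 283 days × 780 tonnes/day = 220,740 tonnes at £2.96/tonne → £653,390.40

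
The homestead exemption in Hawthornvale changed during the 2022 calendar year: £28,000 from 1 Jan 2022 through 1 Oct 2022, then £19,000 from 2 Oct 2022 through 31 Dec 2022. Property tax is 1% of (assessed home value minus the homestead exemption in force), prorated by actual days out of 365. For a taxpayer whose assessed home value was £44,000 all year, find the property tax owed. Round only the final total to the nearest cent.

£182.44

1 Jan – 1 Oct 2022: 274 days, exemption £28,000 → (£44,000 − £28,000) × 1% × 274/365 = £120.1096
2 Oct – 31 Dec 2022: 91 days, exemption £19,000 → (£44,000 − £19,000) × 1% × 91/365 = £62.3288
Total = £182.4384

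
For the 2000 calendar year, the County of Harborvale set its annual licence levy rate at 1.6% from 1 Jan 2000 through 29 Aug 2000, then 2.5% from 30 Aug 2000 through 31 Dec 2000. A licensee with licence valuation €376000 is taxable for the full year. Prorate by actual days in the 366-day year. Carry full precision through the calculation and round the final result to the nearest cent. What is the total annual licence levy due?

€7162.49

1 Jan – 29 Aug 2000: 242 days at 1.6% → €376000 × 1.6% × 242/366 = €3977.7923
30 Aug – 31 Dec 2000: 124 days at 2.5% → €376000 × 2.5% × 124/366 = €3184.6995
Total = €7162.4918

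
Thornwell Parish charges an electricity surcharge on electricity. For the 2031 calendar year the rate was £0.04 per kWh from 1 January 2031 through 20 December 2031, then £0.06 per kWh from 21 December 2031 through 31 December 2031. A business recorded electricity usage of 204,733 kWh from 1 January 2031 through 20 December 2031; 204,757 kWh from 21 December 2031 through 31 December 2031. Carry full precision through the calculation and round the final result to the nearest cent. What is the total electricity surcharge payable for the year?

£20,474.74

1 January – 20 December 2031: 204,733 kWh at £0.04/kWh → £8,189.32
21 December – 31 December 2031: 204,757 kWh at £0.06/kWh → £12,285.42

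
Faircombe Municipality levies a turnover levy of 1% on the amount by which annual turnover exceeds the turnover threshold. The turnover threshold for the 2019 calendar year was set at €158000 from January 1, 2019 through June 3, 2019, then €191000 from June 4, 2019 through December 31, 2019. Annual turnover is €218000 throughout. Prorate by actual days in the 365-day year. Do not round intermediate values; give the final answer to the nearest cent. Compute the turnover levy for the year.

January 1 – June 3, 2019: 154 days, exemption €158000 → (€218000 − €158000) × 1% × 154/365 = €253.1507
June 4 – December 31, 2019: 211 days, exemption €191000 → (€218000 − €191000) × 1% × 211/365 = €156.0822
Total = €409.2329

€409.23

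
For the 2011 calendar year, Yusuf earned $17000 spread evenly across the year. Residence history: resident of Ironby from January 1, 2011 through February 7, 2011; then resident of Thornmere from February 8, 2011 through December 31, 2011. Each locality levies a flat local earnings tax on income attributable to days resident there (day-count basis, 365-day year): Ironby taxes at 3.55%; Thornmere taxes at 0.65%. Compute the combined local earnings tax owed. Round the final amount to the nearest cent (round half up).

Ironby, January 1 – February 7, 2011: 38 days → $17000 × 3.55% × 38/365 = $62.8301
Thornmere, February 8 – December 31, 2011: 327 days → $17000 × 0.65% × 327/365 = $98.9959
Total = $161.8260

$161.83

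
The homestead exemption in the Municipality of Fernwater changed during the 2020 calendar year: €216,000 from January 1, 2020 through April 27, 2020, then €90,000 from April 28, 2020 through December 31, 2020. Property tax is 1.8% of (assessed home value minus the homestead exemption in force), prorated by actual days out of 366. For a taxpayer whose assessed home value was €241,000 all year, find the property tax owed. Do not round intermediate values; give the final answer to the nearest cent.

January 1 – April 27, 2020: 118 days, exemption €216,000 → (€241,000 − €216,000) × 1.8% × 118/366 = €145.0820
April 28 – December 31, 2020: 248 days, exemption €90,000 → (€241,000 − €90,000) × 1.8% × 248/366 = €1,841.7049
Total = €1,986.7869

€1,986.79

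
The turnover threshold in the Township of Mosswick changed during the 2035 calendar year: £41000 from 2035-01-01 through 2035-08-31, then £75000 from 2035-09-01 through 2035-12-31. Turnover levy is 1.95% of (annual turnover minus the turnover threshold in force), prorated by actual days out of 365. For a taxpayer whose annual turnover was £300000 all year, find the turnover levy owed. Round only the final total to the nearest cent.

2035-01-01 to 2035-08-31: 243 days, exemption £41000 → (£300000 − £41000) × 1.95% × 243/365 = £3362.3877
2035-09-01 to 2035-12-31: 122 days, exemption £75000 → (£300000 − £75000) × 1.95% × 122/365 = £1466.5068
Total = £4828.8945

£4828.89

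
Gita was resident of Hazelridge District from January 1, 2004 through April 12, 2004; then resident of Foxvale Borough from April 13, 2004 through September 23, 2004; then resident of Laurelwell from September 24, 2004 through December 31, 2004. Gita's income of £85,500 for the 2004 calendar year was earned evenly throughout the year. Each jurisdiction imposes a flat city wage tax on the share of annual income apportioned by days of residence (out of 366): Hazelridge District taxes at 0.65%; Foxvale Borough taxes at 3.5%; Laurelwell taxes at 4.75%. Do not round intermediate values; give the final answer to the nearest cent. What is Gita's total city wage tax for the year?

Hazelridge District, January 1 – April 12, 2004: 103 days → £85,500 × 0.65% × 103/366 = £156.3996
Foxvale Borough, April 13 – September 23, 2004: 164 days → £85,500 × 3.5% × 164/366 = £1,340.9016
Laurelwell, September 24 – December 31, 2004: 99 days → £85,500 × 4.75% × 99/366 = £1,098.5348
Total = £2,595.8361

£2,595.84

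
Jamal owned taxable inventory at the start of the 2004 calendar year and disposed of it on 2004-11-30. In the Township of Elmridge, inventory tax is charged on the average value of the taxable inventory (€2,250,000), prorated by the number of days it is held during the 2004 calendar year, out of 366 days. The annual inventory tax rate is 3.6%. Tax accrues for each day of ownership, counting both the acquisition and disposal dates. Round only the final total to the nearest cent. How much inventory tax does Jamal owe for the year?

€74,139.34

Days held (2004-01-01 to 2004-11-30): 335 out of 366
Tax = €2,250,000 × 3.6% × 335/366 = €74,139.3443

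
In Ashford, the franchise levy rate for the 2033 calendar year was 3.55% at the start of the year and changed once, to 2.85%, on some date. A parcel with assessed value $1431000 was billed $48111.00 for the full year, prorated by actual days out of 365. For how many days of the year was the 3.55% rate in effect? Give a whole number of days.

Let d = days at the first rate; then 365 − d days at the second rate.
$1431000 × [3.55%·d + 2.85%·(365−d)] / 365 = $48111.00
Solving gives d = 267, so the new rate took effect on 25 September 2033.

267 days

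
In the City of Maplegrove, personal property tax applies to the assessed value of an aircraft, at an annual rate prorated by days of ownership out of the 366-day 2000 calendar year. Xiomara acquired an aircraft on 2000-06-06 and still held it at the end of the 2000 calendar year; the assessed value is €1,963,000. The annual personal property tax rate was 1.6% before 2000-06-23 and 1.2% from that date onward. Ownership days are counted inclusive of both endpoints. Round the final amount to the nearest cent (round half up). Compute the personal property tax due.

2000-06-06 to 2000-06-22: 17 days at 1.6% → €1,963,000 × 1.6% × 17/366 = €1,458.8415
2000-06-23 to 2000-12-31: 192 days at 1.2% → €1,963,000 × 1.2% × 192/366 = €12,357.2459
Total = €13,816.0874

€13,816.09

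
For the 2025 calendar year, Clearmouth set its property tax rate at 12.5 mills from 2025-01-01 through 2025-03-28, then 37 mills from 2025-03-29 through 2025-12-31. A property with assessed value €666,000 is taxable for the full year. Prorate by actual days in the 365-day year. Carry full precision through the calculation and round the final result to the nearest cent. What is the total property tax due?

2025-01-01 to 2025-03-28: 87 days at 12.5 mills → €666,000 × 1.25% × 87/365 = €1,984.3151
2025-03-29 to 2025-12-31: 278 days at 37 mills → €666,000 × 3.7% × 278/365 = €18,768.4274
Total = €20,752.7425

€20,752.74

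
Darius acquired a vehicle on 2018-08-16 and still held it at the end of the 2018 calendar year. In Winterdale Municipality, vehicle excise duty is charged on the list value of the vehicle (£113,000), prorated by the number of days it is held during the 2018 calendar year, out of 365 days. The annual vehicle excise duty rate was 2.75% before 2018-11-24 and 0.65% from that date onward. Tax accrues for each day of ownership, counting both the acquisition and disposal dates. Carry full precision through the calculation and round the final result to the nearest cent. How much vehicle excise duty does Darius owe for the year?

2018-08-16 to 2018-11-23: 100 days at 2.75% → £113,000 × 2.75% × 100/365 = £851.3699
2018-11-24 to 2018-12-31: 38 days at 0.65% → £113,000 × 0.65% × 38/365 = £76.4685
Total = £927.8384

£927.84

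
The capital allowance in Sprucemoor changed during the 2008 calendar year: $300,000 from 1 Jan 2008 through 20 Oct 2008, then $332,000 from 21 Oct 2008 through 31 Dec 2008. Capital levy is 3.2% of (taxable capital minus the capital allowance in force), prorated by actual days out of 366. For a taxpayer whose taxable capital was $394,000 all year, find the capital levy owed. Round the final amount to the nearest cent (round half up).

1 Jan – 20 Oct 2008: 294 days, exemption $300,000 → ($394,000 − $300,000) × 3.2% × 294/366 = $2,416.2623
21 Oct – 31 Dec 2008: 72 days, exemption $332,000 → ($394,000 − $332,000) × 3.2% × 72/366 = $390.2951
Total = $2,806.5574

$2,806.56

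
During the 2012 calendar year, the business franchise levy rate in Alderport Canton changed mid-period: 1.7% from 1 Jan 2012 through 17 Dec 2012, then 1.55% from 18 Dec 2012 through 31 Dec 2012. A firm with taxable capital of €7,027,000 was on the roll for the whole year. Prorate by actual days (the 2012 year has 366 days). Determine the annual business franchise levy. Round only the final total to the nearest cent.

€119,055.81

1 Jan – 17 Dec 2012: 352 days at 1.7% → €7,027,000 × 1.7% × 352/366 = €114,889.5301
18 Dec – 31 Dec 2012: 14 days at 1.55% → €7,027,000 × 1.55% × 14/366 = €4,166.2814
Total = €119,055.8115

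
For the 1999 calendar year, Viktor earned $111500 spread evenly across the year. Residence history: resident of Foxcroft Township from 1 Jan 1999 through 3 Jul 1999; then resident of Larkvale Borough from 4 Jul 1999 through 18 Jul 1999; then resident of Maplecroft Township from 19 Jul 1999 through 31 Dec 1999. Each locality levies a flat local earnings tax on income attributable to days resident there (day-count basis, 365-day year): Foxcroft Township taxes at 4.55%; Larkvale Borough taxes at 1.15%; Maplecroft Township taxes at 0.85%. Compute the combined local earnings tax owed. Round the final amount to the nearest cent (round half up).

Foxcroft Township, 1 Jan – 3 Jul 1999: 184 days → $111500 × 4.55% × 184/365 = $2557.4740
Larkvale Borough, 4 Jul – 18 Jul 1999: 15 days → $111500 × 1.15% × 15/365 = $52.6952
Maplecroft Township, 19 Jul – 31 Dec 1999: 166 days → $111500 × 0.85% × 166/365 = $431.0315
Total = $3041.2007

$3041.20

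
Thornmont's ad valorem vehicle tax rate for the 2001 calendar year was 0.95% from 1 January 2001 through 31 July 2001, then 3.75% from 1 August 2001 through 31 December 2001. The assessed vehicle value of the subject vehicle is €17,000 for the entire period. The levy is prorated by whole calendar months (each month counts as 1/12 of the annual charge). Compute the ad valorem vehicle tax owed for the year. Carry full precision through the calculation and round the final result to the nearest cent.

1 January – 31 July 2001: 7 months at 0.95% → €17,000 × 0.95% × 7/12 = €94.2083
1 August – 31 December 2001: 5 months at 3.75% → €17,000 × 3.75% × 5/12 = €265.6250
Total = €359.8333

€359.83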